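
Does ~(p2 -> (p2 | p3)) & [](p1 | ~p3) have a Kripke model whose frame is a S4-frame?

1. ~(p2 -> (p2 | p3)) & [](p1 | ~p3), w0
2. ~(p2 -> (p2 | p3)), w0   [&-rule on 1]
3. [](p1 | ~p3), w0   [&-rule on 1]
4. p2, w0   [~->-rule on 2]
5. ~(p2 | p3), w0   [~->-rule on 2]
6. ~p2, w0   [~|-rule on 5]
7. ~p3, w0   [~|-rule on 5]
Accessibility: w0Rw0
Branch closes: p2 and ~p2 both at w0.
Every branch closes; the branch above is one of them.

Unsatisfiable (every branch closes)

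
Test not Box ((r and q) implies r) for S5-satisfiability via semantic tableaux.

1. not Box ((r and q) implies r), w0
2. not ((r and q) implies r), w1
3. r and q, w1
4. not r, w1
5. r, w1
6. q, w1
Accessibility: w0Rw0, w0Rw1, w1Rw0, w1Rw1
Branch closes: r and not r both at w1.
Every branch closes; the branch above is one of them.

Unsatisfiable (every branch closes)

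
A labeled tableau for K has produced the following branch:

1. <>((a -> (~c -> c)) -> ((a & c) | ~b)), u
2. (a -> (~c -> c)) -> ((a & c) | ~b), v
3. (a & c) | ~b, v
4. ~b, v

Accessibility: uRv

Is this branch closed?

Not closed

No atom appears with both signs at the same world.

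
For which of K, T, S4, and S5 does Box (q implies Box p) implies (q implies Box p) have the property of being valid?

T-tableau for the negation not (Box (q implies Box p) implies (q implies Box p)):
1. not (Box (q implies Box p) implies (q implies Box p)), 0
2. Box (q implies Box p), 0   [neg-implies-rule on 1]
3. not (q implies Box p), 0   [neg-implies-rule on 1]
4. q, 0   [neg-implies-rule on 3]
5. not Box p, 0   [neg-implies-rule on 3]
6. q implies Box p, 0   [Box-rule on 2 via 0R0]
7. Box p, 0   [implies-rule on 6 (branches; this branch)]
8. p, 0   [Box-rule on 7 via 0R0]
9. not p, 1   [neg-Box-rule on 5: fresh world 1, 0R1]
10. q implies Box p, 1   [Box-rule on 2 via 0R1]
11. p, 1   [Box-rule on 7 via 0R1]
Accessibility: 0R0, 0R1, 1R1
Branch closes: p and not p both at 1.
Every branch closes (one shown): valid in T, hence also in S4, S5 (every theorem of T is a theorem of S4 and S5).
K-tableau for the negation not (Box (q implies Box p) implies (q implies Box p)):
1. not (Box (q implies Box p) implies (q implies Box p)), 0
2. Box (q implies Box p), 0   [neg-implies-rule on 1]
3. not (q implies Box p), 0   [neg-implies-rule on 1]
4. q, 0   [neg-implies-rule on 3]
5. not Box p, 0   [neg-implies-rule on 3]
6. not p, 1   [neg-Box-rule on 5: fresh world 1, 0R1]
7. q implies Box p, 1   [Box-rule on 2 via 0R1]
8. Box p, 1   [implies-rule on 7 (branches; this branch)]
Accessibility: 0R1
Complete open branch: countermodel on a K-frame, so not valid in K.

T, S4, S5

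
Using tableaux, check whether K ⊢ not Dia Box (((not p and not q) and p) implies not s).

Invalid (countermodel exists)

Tableau for the negation Dia Box (((not p and not q) and p) implies not s):
1. Dia Box (((not p and not q) and p) implies not s), w0
2. Box (((not p and not q) and p) implies not s), w1
Accessibility: w0Rw1
The negation has an open branch (countermodel exists).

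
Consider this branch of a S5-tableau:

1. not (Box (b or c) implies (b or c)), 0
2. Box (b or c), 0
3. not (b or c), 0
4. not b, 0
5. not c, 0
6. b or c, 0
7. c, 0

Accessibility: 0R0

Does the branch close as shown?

Both c and not c appear at 0.

Yes, closed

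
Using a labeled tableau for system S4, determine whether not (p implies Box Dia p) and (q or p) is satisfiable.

Yes, satisfiable

1. not (p implies Box Dia p) and (q or p), w0
2. not (p implies Box Dia p), w0   [and-rule on 1]
3. q or p, w0   [and-rule on 1]
4. p, w0   [neg-implies-rule on 2]
5. not Box Dia p, w0   [neg-implies-rule on 2]
6. not Dia p, w1   [neg-Box-rule on 5: fresh world w1, w0Rw1]
7. not p, w1   [neg-Dia-rule on 6 via w1Rw1]
Accessibility: w0Rw0, w0Rw1, w1Rw1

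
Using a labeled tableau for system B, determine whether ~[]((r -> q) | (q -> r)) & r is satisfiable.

1. ~[]((r -> q) | (q -> r)) & r, w0
2. ~[]((r -> q) | (q -> r)), w0
3. r, w0
4. ~((r -> q) | (q -> r)), w1
5. ~(r -> q), w1
6. ~(q -> r), w1
7. r, w1
8. ~q, w1
9. q, w1
10. ~r, w1
Accessibility: w0Rw0, w0Rw1, w1Rw0, w1Rw1
Branch closes: q and ~q both at w1.
(One branch shown.) All branches close.

Unsatisfiable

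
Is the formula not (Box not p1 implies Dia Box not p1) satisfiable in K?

Satisfiable

1. not (Box not p1 implies Dia Box not p1), w0
2. Box not p1, w0   [neg-implies-rule on 1]
3. not Dia Box not p1, w0   [neg-implies-rule on 1]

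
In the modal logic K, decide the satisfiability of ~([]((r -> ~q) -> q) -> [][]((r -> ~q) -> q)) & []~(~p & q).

1. ~([]((r -> ~q) -> q) -> [][]((r -> ~q) -> q)) & []~(~p & q), u
2. ~([]((r -> ~q) -> q) -> [][]((r -> ~q) -> q)), u   [&-rule on 1]
3. []~(~p & q), u   [&-rule on 1]
4. []((r -> ~q) -> q), u   [~->-rule on 2]
5. ~[][]((r -> ~q) -> q), u   [~->-rule on 2]
6. ~[]((r -> ~q) -> q), v   [~[]-rule on 5: fresh world v, uRv]
7. ~(~p & q), v   [[]-rule on 3 via uRv]
8. (r -> ~q) -> q, v   [[]-rule on 4 via uRv]
9. p, v   [~&-rule on 7 (branches; this branch)]
10. q, v   [->-rule on 8 (branches; this branch)]
11. ~((r -> ~q) -> q), w   [~[]-rule on 6: fresh world w, vRw]
12. r -> ~q, w   [~->-rule on 11]
13. ~q, w   [~->-rule on 11]
Accessibility: uRv, vRw

Satisfiable (open branch found)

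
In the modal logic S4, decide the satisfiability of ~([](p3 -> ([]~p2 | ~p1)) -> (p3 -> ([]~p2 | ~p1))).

1. ~([](p3 -> ([]~p2 | ~p1)) -> (p3 -> ([]~p2 | ~p1))), u
2. [](p3 -> ([]~p2 | ~p1)), u
3. ~(p3 -> ([]~p2 | ~p1)), u
4. p3, u
5. ~([]~p2 | ~p1), u
6. ~[]~p2, u
7. p1, u
8. p3 -> ([]~p2 | ~p1), u
9. []~p2 | ~p1, u
10. []~p2, u
11. ~p2, u
12. p2, v
13. p3 -> ([]~p2 | ~p1), v
14. ~p2, v
Accessibility: uRu, uRv, vRv
Branch closes: p2 and ~p2 both at v.
Every branch closes; the branch above is one of them.

Unsatisfiable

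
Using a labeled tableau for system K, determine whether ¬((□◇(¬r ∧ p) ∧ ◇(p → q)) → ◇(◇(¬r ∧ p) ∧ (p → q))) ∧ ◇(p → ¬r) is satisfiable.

Unsatisfiable (every branch closes)

1. ¬((□◇(¬r ∧ p) ∧ ◇(p → q)) → ◇(◇(¬r ∧ p) ∧ (p → q))) ∧ ◇(p → ¬r), 0
2. ¬((□◇(¬r ∧ p) ∧ ◇(p → q)) → ◇(◇(¬r ∧ p) ∧ (p → q))), 0
3. ◇(p → ¬r), 0
4. □◇(¬r ∧ p) ∧ ◇(p → q), 0
5. ¬◇(◇(¬r ∧ p) ∧ (p → q)), 0
6. □◇(¬r ∧ p), 0
7. ◇(p → q), 0
8. p → ¬r, 1
9. ¬(◇(¬r ∧ p) ∧ (p → q)), 1
10. ◇(¬r ∧ p), 1
11. ¬r, 1
12. ¬(p → q), 1
13. p, 1
14. ¬q, 1
15. p → q, 2
16. ¬(◇(¬r ∧ p) ∧ (p → q)), 2
17. ◇(¬r ∧ p), 2
18. q, 2
19. ¬◇(¬r ∧ p), 2
20. ¬r ∧ p, 3
21. ¬r, 3
22. p, 3
23. ¬r ∧ p, 4
24. ¬r, 4
25. p, 4
26. ¬(¬r ∧ p), 4
27. ¬p, 4
Accessibility: 0R1, 0R2, 1R3, 2R4
Branch closes: p and ¬p both at 4.
Every branch closes; the branch above is one of them.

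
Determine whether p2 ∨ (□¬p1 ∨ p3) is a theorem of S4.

Invalid (countermodel exists)

Tableau for the negation ¬(p2 ∨ (□¬p1 ∨ p3)):
1. ¬(p2 ∨ (□¬p1 ∨ p3)), u
2. ¬p2, u   [¬∨-rule on 1]
3. ¬(□¬p1 ∨ p3), u   [¬∨-rule on 1]
4. ¬□¬p1, u   [¬∨-rule on 3]
5. ¬p3, u   [¬∨-rule on 3]
6. p1, v   [¬□-rule on 4: fresh world v, uRv]
Accessibility: uRu, uRv, vRv
The negation has an open branch (countermodel exists).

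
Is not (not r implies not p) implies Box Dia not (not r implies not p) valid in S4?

Invalid (countermodel exists)

Tableau for the negation not (not (not r implies not p) implies Box Dia not (not r implies not p)):
1. not (not (not r implies not p) implies Box Dia not (not r implies not p)), w0
2. not (not r implies not p), w0
3. not Box Dia not (not r implies not p), w0
4. not r, w0
5. p, w0
6. not Dia not (not r implies not p), w1
7. not r implies not p, w1
8. not p, w1
Accessibility: w0Rw0, w0Rw1, w1Rw1
The negation has an open branch (countermodel exists).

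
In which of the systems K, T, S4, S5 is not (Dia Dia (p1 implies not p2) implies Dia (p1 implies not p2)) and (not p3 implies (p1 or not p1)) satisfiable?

K, T

S4-tableau for the formula:
1. not (Dia Dia (p1 implies not p2) implies Dia (p1 implies not p2)) and (not p3 implies (p1 or not p1)), w0
2. not (Dia Dia (p1 implies not p2) implies Dia (p1 implies not p2)), w0   [and-rule on 1]
3. not p3 implies (p1 or not p1), w0   [and-rule on 1]
4. Dia Dia (p1 implies not p2), w0   [neg-implies-rule on 2]
5. not Dia (p1 implies not p2), w0   [neg-implies-rule on 2]
6. not (p1 implies not p2), w0   [neg-Dia-rule on 5 via w0Rw0]
7. p1, w0   [neg-implies-rule on 6]
8. p2, w0   [neg-implies-rule on 6]
9. p1 or not p1, w0   [implies-rule on 3 (branches; this branch)]
10. Dia (p1 implies not p2), w1   [Dia-rule on 4: fresh world w1, w0Rw1]
11. not (p1 implies not p2), w1   [neg-Dia-rule on 5 via w0Rw1]
12. p1, w1   [neg-implies-rule on 11]
13. p2, w1   [neg-implies-rule on 11]
14. p1 implies not p2, w2   [Dia-rule on 10: fresh world w2, w1Rw2]
15. not (p1 implies not p2), w2   [neg-Dia-rule on 5 via w0Rw2]
16. p1, w2   [neg-implies-rule on 15]
17. p2, w2   [neg-implies-rule on 15]
18. not p2, w2   [implies-rule on 14 (branches; this branch)]
Accessibility: w0Rw0, w0Rw1, w0Rw2, w1Rw1, w1Rw2, w2Rw2
Branch closes: p2 and not p2 both at w2.
Every branch closes (one shown): unsatisfiable in S4, hence also in S5 (every S5-frame is an S4-frame).
T-tableau for the formula:
1. not (Dia Dia (p1 implies not p2) implies Dia (p1 implies not p2)) and (not p3 implies (p1 or not p1)), w0
2. not (Dia Dia (p1 implies not p2) implies Dia (p1 implies not p2)), w0   [and-rule on 1]
3. not p3 implies (p1 or not p1), w0   [and-rule on 1]
4. Dia Dia (p1 implies not p2), w0   [neg-implies-rule on 2]
5. not Dia (p1 implies not p2), w0   [neg-implies-rule on 2]
6. not (p1 implies not p2), w0   [neg-Dia-rule on 5 via w0Rw0]
7. p1, w0   [neg-implies-rule on 6]
8. p2, w0   [neg-implies-rule on 6]
9. p1 or not p1, w0   [implies-rule on 3 (branches; this branch)]
10. Dia (p1 implies not p2), w1   [Dia-rule on 4: fresh world w1, w0Rw1]
11. not (p1 implies not p2), w1   [neg-Dia-rule on 5 via w0Rw1]
12. p1, w1   [neg-implies-rule on 11]
13. p2, w1   [neg-implies-rule on 11]
14. p1 implies not p2, w2   [Dia-rule on 10: fresh world w2, w1Rw2]
15. not p2, w2   [implies-rule on 14 (branches; this branch)]
Accessibility: w0Rw0, w0Rw1, w1Rw1, w1Rw2, w2Rw2
Complete open branch: satisfiable in T, hence also in K (this T-model is also a K-model).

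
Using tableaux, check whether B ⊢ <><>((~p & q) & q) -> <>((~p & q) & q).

No, not valid

Tableau for the negation ~(<><>((~p & q) & q) -> <>((~p & q) & q)):
1. ~(<><>((~p & q) & q) -> <>((~p & q) & q)), 0
2. <><>((~p & q) & q), 0
3. ~<>((~p & q) & q), 0
4. ~((~p & q) & q), 0
5. ~q, 0
6. <>((~p & q) & q), 1
7. ~((~p & q) & q), 1
8. ~q, 1
9. (~p & q) & q, 2
10. ~p & q, 2
11. q, 2
12. ~p, 2
Accessibility: 0R0, 0R1, 1R0, 1R1, 1R2, 2R1, 2R2
The negation has an open branch (countermodel exists).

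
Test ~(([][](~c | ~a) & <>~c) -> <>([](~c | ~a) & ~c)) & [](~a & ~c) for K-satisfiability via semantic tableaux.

1. ~(([][](~c | ~a) & <>~c) -> <>([](~c | ~a) & ~c)) & [](~a & ~c), 0
2. ~(([][](~c | ~a) & <>~c) -> <>([](~c | ~a) & ~c)), 0
3. [](~a & ~c), 0
4. [][](~c | ~a) & <>~c, 0
5. ~<>([](~c | ~a) & ~c), 0
6. [][](~c | ~a), 0
7. <>~c, 0
8. ~c, 1
9. ~a & ~c, 1
10. ~a, 1
11. ~([](~c | ~a) & ~c), 1
12. [](~c | ~a), 1
13. ~[](~c | ~a), 1
14. ~(~c | ~a), 2
15. c, 2
16. a, 2
17. ~c | ~a, 2
18. ~a, 2
Accessibility: 0R1, 1R2
Branch closes: a and ~a both at 2.
(One branch shown.) All branches close.

Unsatisfiable (every branch closes)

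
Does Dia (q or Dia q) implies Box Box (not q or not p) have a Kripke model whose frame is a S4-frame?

1. Dia (q or Dia q) implies Box Box (not q or not p), w0
2. Box Box (not q or not p), w0
3. Box (not q or not p), w0
4. not q or not p, w0
5. not p, w0
Accessibility: w0Rw0

Satisfiable (open branch found)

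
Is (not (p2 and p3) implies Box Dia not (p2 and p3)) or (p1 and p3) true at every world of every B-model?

Tableau for the negation not ((not (p2 and p3) implies Box Dia not (p2 and p3)) or (p1 and p3)):
1. not ((not (p2 and p3) implies Box Dia not (p2 and p3)) or (p1 and p3)), w0
2. not (not (p2 and p3) implies Box Dia not (p2 and p3)), w0
3. not (p1 and p3), w0
4. not (p2 and p3), w0
5. not Box Dia not (p2 and p3), w0
6. not p3, w0
7. not Dia not (p2 and p3), w1
8. p2 and p3, w0
9. p2, w0
10. p3, w0
Accessibility: w0Rw0, w0Rw1, w1Rw0, w1Rw1
Branch closes: p3 and not p3 both at w0.
All branches of the negation close; one closing branch shown above.

Valid in B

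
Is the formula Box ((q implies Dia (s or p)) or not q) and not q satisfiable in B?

1. Box ((q implies Dia (s or p)) or not q) and not q, w0
2. Box ((q implies Dia (s or p)) or not q), w0
3. not q, w0
4. (q implies Dia (s or p)) or not q, w0
Accessibility: w0Rw0

Satisfiable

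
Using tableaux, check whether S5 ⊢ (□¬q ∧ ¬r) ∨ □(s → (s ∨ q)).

Yes, valid

Tableau for the negation ¬((□¬q ∧ ¬r) ∨ □(s → (s ∨ q))):
1. ¬((□¬q ∧ ¬r) ∨ □(s → (s ∨ q))), w0
2. ¬(□¬q ∧ ¬r), w0   [¬∨-rule on 1]
3. ¬□(s → (s ∨ q)), w0   [¬∨-rule on 1]
4. r, w0   [¬∧-rule on 2 (branches; this branch)]
5. ¬(s → (s ∨ q)), w1   [¬□-rule on 3: fresh world w1, w0Rw1]
6. s, w1   [¬→-rule on 5]
7. ¬(s ∨ q), w1   [¬→-rule on 5]
8. ¬s, w1   [¬∨-rule on 7]
9. ¬q, w1   [¬∨-rule on 7]
Accessibility: w0Rw0, w0Rw1, w1Rw0, w1Rw1
Branch closes: s and ¬s both at w1.
All branches of the negation close; one closing branch shown above.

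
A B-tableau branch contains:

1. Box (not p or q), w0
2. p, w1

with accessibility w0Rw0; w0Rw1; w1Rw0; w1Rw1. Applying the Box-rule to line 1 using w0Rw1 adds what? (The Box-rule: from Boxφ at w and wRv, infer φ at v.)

not p or q, w1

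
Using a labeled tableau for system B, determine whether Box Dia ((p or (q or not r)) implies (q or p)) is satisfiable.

1. Box Dia ((p or (q or not r)) implies (q or p)), 0
2. Dia ((p or (q or not r)) implies (q or p)), 0   [Box-rule on 1 via 0R0]
3. (p or (q or not r)) implies (q or p), 1   [Dia-rule on 2: fresh world 1, 0R1]
4. Dia ((p or (q or not r)) implies (q or p)), 1   [Box-rule on 1 via 0R1]
5. q or p, 1   [implies-rule on 3 (branches; this branch)]
6. p, 1   [or-rule on 5 (branches; this branch)]
7. (p or (q or not r)) implies (q or p), 2   [Dia-rule on 4: fresh world 2, 1R2]
8. q or p, 2   [implies-rule on 7 (branches; this branch)]
9. p, 2   [or-rule on 8 (branches; this branch)]
Accessibility: 0R0, 0R1, 1R0, 1R1, 1R2, 2R1, 2R2

Satisfiable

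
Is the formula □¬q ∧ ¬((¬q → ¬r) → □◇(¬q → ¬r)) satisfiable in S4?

Satisfiable (open branch found)

1. □¬q ∧ ¬((¬q → ¬r) → □◇(¬q → ¬r)), w0
2. □¬q, w0
3. ¬((¬q → ¬r) → □◇(¬q → ¬r)), w0
4. ¬q → ¬r, w0
5. ¬□◇(¬q → ¬r), w0
6. ¬q, w0
7. ¬r, w0
8. ¬◇(¬q → ¬r), w1
9. ¬q, w1
10. ¬(¬q → ¬r), w1
11. r, w1
Accessibility: w0Rw0, w0Rw1, w1Rw1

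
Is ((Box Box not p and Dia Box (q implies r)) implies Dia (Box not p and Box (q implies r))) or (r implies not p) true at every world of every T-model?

Valid in T

Tableau for the negation not (((Box Box not p and Dia Box (q implies r)) implies Dia (Box not p and Box (q implies r))) or (r implies not p)):
1. not (((Box Box not p and Dia Box (q implies r)) implies Dia (Box not p and Box (q implies r))) or (r implies not p)), 0
2. not ((Box Box not p and Dia Box (q implies r)) implies Dia (Box not p and Box (q implies r))), 0   [neg-or-rule on 1]
3. not (r implies not p), 0   [neg-or-rule on 1]
4. Box Box not p and Dia Box (q implies r), 0   [neg-implies-rule on 2]
5. not Dia (Box not p and Box (q implies r)), 0   [neg-implies-rule on 2]
6. r, 0   [neg-implies-rule on 3]
7. p, 0   [neg-implies-rule on 3]
8. Box Box not p, 0   [and-rule on 4]
9. Dia Box (q implies r), 0   [and-rule on 4]
10. not (Box not p and Box (q implies r)), 0   [neg-Dia-rule on 5 via 0R0]
11. Box not p, 0   [Box-rule on 8 via 0R0]
12. not p, 0   [Box-rule on 11 via 0R0]
Accessibility: 0R0
Branch closes: p and not p both at 0.
Every branch of the negation's tableau closes; the branch above is one of them.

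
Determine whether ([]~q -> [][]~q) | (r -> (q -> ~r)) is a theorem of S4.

Tableau for the negation ~(([]~q -> [][]~q) | (r -> (q -> ~r))):
1. ~(([]~q -> [][]~q) | (r -> (q -> ~r))), 0
2. ~([]~q -> [][]~q), 0
3. ~(r -> (q -> ~r)), 0
4. []~q, 0
5. ~[][]~q, 0
6. r, 0
7. ~(q -> ~r), 0
8. q, 0
9. ~q, 0
Accessibility: 0R0
Branch closes: q and ~q both at 0.
All branches of the negation close; one closing branch shown above.

Yes, valid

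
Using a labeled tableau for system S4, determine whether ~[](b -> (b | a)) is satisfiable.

Unsatisfiable (every branch closes)

1. ~[](b -> (b | a)), w0
2. ~(b -> (b | a)), w1
3. b, w1
4. ~(b | a), w1
5. ~b, w1
6. ~a, w1
Accessibility: w0Rw0, w0Rw1, w1Rw1
Branch closes: b and ~b both at w1.
(One branch shown.) All branches close.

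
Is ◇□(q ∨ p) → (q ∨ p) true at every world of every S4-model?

Tableau for the negation ¬(◇□(q ∨ p) → (q ∨ p)):
1. ¬(◇□(q ∨ p) → (q ∨ p)), 0
2. ◇□(q ∨ p), 0   [¬→-rule on 1]
3. ¬(q ∨ p), 0   [¬→-rule on 1]
4. ¬q, 0   [¬∨-rule on 3]
5. ¬p, 0   [¬∨-rule on 3]
6. □(q ∨ p), 1   [◇-rule on 2: fresh world 1, 0R1]
7. q ∨ p, 1   [□-rule on 6 via 1R1]
8. p, 1   [∨-rule on 7 (branches; this branch)]
Accessibility: 0R0, 0R1, 1R1
The negation has an open branch (countermodel exists).

No, not valid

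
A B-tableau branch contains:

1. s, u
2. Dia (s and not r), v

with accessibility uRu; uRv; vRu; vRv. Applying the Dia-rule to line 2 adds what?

a fresh world w with vRw, and s and not r at w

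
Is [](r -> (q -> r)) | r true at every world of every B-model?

Tableau for the negation ~([](r -> (q -> r)) | r):
1. ~([](r -> (q -> r)) | r), u
2. ~[](r -> (q -> r)), u   [~|-rule on 1]
3. ~r, u   [~|-rule on 1]
4. ~(r -> (q -> r)), v   [~[]-rule on 2: fresh world v, uRv]
5. r, v   [~->-rule on 4]
6. ~(q -> r), v   [~->-rule on 4]
7. q, v   [~->-rule on 6]
8. ~r, v   [~->-rule on 6]
Accessibility: uRu, uRv, vRu, vRv
Branch closes: r and ~r both at v.
All branches of the negation close; one closing branch shown above.

Valid in B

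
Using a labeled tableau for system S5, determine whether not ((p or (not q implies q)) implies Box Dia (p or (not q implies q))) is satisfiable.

No, unsatisfiable

1. not ((p or (not q implies q)) implies Box Dia (p or (not q implies q))), 0
2. p or (not q implies q), 0   [neg-implies-rule on 1]
3. not Box Dia (p or (not q implies q)), 0   [neg-implies-rule on 1]
4. not q implies q, 0   [or-rule on 2 (branches; this branch)]
5. q, 0   [implies-rule on 4 (branches; this branch)]
6. not Dia (p or (not q implies q)), 1   [neg-Box-rule on 3: fresh world 1, 0R1]
7. not (p or (not q implies q)), 0   [neg-Dia-rule on 6 via 1R0]
8. not p, 0   [neg-or-rule on 7]
9. not (not q implies q), 0   [neg-or-rule on 7]
10. not q, 0   [neg-implies-rule on 9]
Accessibility: 0R0, 0R1, 1R0, 1R1
Branch closes: q and not q both at 0.
Every branch closes; the branch above is one of them.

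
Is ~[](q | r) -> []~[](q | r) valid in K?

Tableau for the negation ~(~[](q | r) -> []~[](q | r)):
1. ~(~[](q | r) -> []~[](q | r)), 0
2. ~[](q | r), 0
3. ~[]~[](q | r), 0
4. ~(q | r), 1
5. ~q, 1
6. ~r, 1
7. [](q | r), 2
Accessibility: 0R1, 0R2
The negation has an open branch (countermodel exists).

No, not valid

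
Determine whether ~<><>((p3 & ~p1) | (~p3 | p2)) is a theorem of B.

Tableau for the negation <><>((p3 & ~p1) | (~p3 | p2)):
1. <><>((p3 & ~p1) | (~p3 | p2)), 0
2. <>((p3 & ~p1) | (~p3 | p2)), 1
3. (p3 & ~p1) | (~p3 | p2), 2
4. ~p3 | p2, 2
5. p2, 2
Accessibility: 0R0, 0R1, 1R0, 1R1, 1R2, 2R1, 2R2
The negation has an open branch (countermodel exists).

Not valid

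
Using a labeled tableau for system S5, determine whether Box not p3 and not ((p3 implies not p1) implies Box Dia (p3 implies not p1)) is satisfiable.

1. Box not p3 and not ((p3 implies not p1) implies Box Dia (p3 implies not p1)), u
2. Box not p3, u
3. not ((p3 implies not p1) implies Box Dia (p3 implies not p1)), u
4. p3 implies not p1, u
5. not Box Dia (p3 implies not p1), u
6. not p3, u
7. not p1, u
8. not Dia (p3 implies not p1), v
9. not p3, v
10. not (p3 implies not p1), u
11. p3, u
12. p1, u
Accessibility: uRu, uRv, vRu, vRv
Branch closes: p3 and not p3 both at u.
Every branch closes; the branch above is one of them.

Unsatisfiable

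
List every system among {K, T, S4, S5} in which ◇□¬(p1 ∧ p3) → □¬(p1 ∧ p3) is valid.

S4-tableau for the negation ¬(◇□¬(p1 ∧ p3) → □¬(p1 ∧ p3)):
1. ¬(◇□¬(p1 ∧ p3) → □¬(p1 ∧ p3)), w0
2. ◇□¬(p1 ∧ p3), w0
3. ¬□¬(p1 ∧ p3), w0
4. □¬(p1 ∧ p3), w1
5. ¬(p1 ∧ p3), w1
6. ¬p3, w1
7. p1 ∧ p3, w2
8. p1, w2
9. p3, w2
Accessibility: w0Rw0, w0Rw1, w0Rw2, w1Rw1, w2Rw2
Complete open branch: countermodel on an S4-frame, so not valid in S4, nor in K, T (the same frame is also a K-frame and a T-frame).
S5-tableau for the negation ¬(◇□¬(p1 ∧ p3) → □¬(p1 ∧ p3)):
1. ¬(◇□¬(p1 ∧ p3) → □¬(p1 ∧ p3)), w0
2. ◇□¬(p1 ∧ p3), w0
3. ¬□¬(p1 ∧ p3), w0
4. □¬(p1 ∧ p3), w1
5. ¬(p1 ∧ p3), w0
6. ¬(p1 ∧ p3), w1
7. ¬p3, w0
8. ¬p3, w1
9. p1 ∧ p3, w2
10. p1, w2
11. p3, w2
12. ¬(p1 ∧ p3), w2
13. ¬p3, w2
Accessibility: w0Rw0, w0Rw1, w0Rw2, w1Rw0, w1Rw1, w1Rw2, w2Rw0, w2Rw1, w2Rw2
Branch closes: p3 and ¬p3 both at w2.
Every branch closes (one shown): valid in S5.

S5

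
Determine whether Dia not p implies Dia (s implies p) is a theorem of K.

Not valid

Tableau for the negation not (Dia not p implies Dia (s implies p)):
1. not (Dia not p implies Dia (s implies p)), 0
2. Dia not p, 0   [neg-implies-rule on 1]
3. not Dia (s implies p), 0   [neg-implies-rule on 1]
4. not p, 1   [Dia-rule on 2: fresh world 1, 0R1]
5. not (s implies p), 1   [neg-Dia-rule on 3 via 0R1]
6. s, 1   [neg-implies-rule on 5]
Accessibility: 0R1
The negation has an open branch (countermodel exists).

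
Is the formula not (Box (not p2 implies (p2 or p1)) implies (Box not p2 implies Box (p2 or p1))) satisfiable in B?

No, unsatisfiable

1. not (Box (not p2 implies (p2 or p1)) implies (Box not p2 implies Box (p2 or p1))), 0
2. Box (not p2 implies (p2 or p1)), 0   [neg-implies-rule on 1]
3. not (Box not p2 implies Box (p2 or p1)), 0   [neg-implies-rule on 1]
4. Box not p2, 0   [neg-implies-rule on 3]
5. not Box (p2 or p1), 0   [neg-implies-rule on 3]
6. not p2 implies (p2 or p1), 0   [Box-rule on 2 via 0R0]
7. not p2, 0   [Box-rule on 4 via 0R0]
8. p2 or p1, 0   [implies-rule on 6 (branches; this branch)]
9. p1, 0   [or-rule on 8 (branches; this branch)]
10. not (p2 or p1), 1   [neg-Box-rule on 5: fresh world 1, 0R1]
11. not p2, 1   [neg-or-rule on 10]
12. not p1, 1   [neg-or-rule on 10]
13. not p2 implies (p2 or p1), 1   [Box-rule on 2 via 0R1]
14. p2 or p1, 1   [implies-rule on 13 (branches; this branch)]
15. p1, 1   [or-rule on 14 (branches; this branch)]
Accessibility: 0R0, 0R1, 1R0, 1R1
Branch closes: p1 and not p1 both at 1.
All branches of the tableau close; one closing branch shown above.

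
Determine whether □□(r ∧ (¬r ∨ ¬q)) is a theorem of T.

No, not valid

Tableau for the negation ¬□□(r ∧ (¬r ∨ ¬q)):
1. ¬□□(r ∧ (¬r ∨ ¬q)), u
2. ¬□(r ∧ (¬r ∨ ¬q)), v
3. ¬(r ∧ (¬r ∨ ¬q)), w
4. ¬(¬r ∨ ¬q), w
5. r, w
6. q, w
Accessibility: uRu, uRv, vRv, vRw, wRw
The negation has an open branch (countermodel exists).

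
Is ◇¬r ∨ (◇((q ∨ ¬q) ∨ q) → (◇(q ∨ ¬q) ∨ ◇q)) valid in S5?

Valid

Tableau for the negation ¬(◇¬r ∨ (◇((q ∨ ¬q) ∨ q) → (◇(q ∨ ¬q) ∨ ◇q))):
1. ¬(◇¬r ∨ (◇((q ∨ ¬q) ∨ q) → (◇(q ∨ ¬q) ∨ ◇q))), 0
2. ¬◇¬r, 0   [¬∨-rule on 1]
3. ¬(◇((q ∨ ¬q) ∨ q) → (◇(q ∨ ¬q) ∨ ◇q)), 0   [¬∨-rule on 1]
4. ◇((q ∨ ¬q) ∨ q), 0   [¬→-rule on 3]
5. ¬(◇(q ∨ ¬q) ∨ ◇q), 0   [¬→-rule on 3]
6. ¬◇(q ∨ ¬q), 0   [¬∨-rule on 5]
7. ¬◇q, 0   [¬∨-rule on 5]
8. r, 0   [¬◇-rule on 2 via 0R0]
9. ¬(q ∨ ¬q), 0   [¬◇-rule on 6 via 0R0]
10. ¬q, 0   [¬∨-rule on 9]
11. q, 0   [¬∨-rule on 9]
Accessibility: 0R0
Branch closes: q and ¬q both at 0.
All branches of the negation close; one closing branch shown above.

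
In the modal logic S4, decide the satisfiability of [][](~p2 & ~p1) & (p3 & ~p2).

Yes, satisfiable

1. [][](~p2 & ~p1) & (p3 & ~p2), u
2. [][](~p2 & ~p1), u
3. p3 & ~p2, u
4. p3, u
5. ~p2, u
6. [](~p2 & ~p1), u
7. ~p2 & ~p1, u
8. ~p1, u
Accessibility: uRu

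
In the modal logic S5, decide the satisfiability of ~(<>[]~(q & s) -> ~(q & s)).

Unsatisfiable (every branch closes)

1. ~(<>[]~(q & s) -> ~(q & s)), w0
2. <>[]~(q & s), w0
3. q & s, w0
4. q, w0
5. s, w0
6. []~(q & s), w1
7. ~(q & s), w0
8. ~(q & s), w1
9. ~s, w0
Accessibility: w0Rw0, w0Rw1, w1Rw0, w1Rw1
Branch closes: s and ~s both at w0.
Every branch closes; the branch above is one of them.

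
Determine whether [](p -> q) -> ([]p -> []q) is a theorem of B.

Yes, valid

Tableau for the negation ~([](p -> q) -> ([]p -> []q)):
1. ~([](p -> q) -> ([]p -> []q)), 0
2. [](p -> q), 0
3. ~([]p -> []q), 0
4. []p, 0
5. ~[]q, 0
6. p -> q, 0
7. p, 0
8. q, 0
9. ~q, 1
10. p -> q, 1
11. p, 1
12. q, 1
Accessibility: 0R0, 0R1, 1R0, 1R1
Branch closes: q and ~q both at 1.
Every branch of the negation's tableau closes; the branch above is one of them.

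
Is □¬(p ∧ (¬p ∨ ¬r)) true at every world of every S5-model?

Tableau for the negation ¬□¬(p ∧ (¬p ∨ ¬r)):
1. ¬□¬(p ∧ (¬p ∨ ¬r)), u
2. p ∧ (¬p ∨ ¬r), v
3. p, v
4. ¬p ∨ ¬r, v
5. ¬r, v
Accessibility: uRu, uRv, vRu, vRv
The negation has an open branch (countermodel exists).

Not valid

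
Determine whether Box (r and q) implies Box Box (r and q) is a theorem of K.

Tableau for the negation not (Box (r and q) implies Box Box (r and q)):
1. not (Box (r and q) implies Box Box (r and q)), w0
2. Box (r and q), w0
3. not Box Box (r and q), w0
4. not Box (r and q), w1
5. r and q, w1
6. r, w1
7. q, w1
8. not (r and q), w2
9. not q, w2
Accessibility: w0Rw1, w1Rw2
The negation has an open branch (countermodel exists).

Invalid (countermodel exists)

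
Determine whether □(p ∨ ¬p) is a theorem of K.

Yes, valid

Tableau for the negation ¬□(p ∨ ¬p):
1. ¬□(p ∨ ¬p), w0
2. ¬(p ∨ ¬p), w1
3. ¬p, w1
4. p, w1
Accessibility: w0Rw1
Branch closes: p and ¬p both at w1.
Every branch of the negation's tableau closes; the branch above is one of them.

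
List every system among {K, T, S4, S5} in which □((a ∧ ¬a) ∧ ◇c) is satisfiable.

K

K-tableau for the formula:
1. □((a ∧ ¬a) ∧ ◇c), w0
Complete open branch: satisfiable in K.
T-tableau for the formula:
1. □((a ∧ ¬a) ∧ ◇c), w0
2. (a ∧ ¬a) ∧ ◇c, w0
3. a ∧ ¬a, w0
4. ◇c, w0
5. a, w0
6. ¬a, w0
Accessibility: w0Rw0
Branch closes: a and ¬a both at w0.
Every branch closes (one shown): unsatisfiable in T, hence also in S4, S5 (every S4/S5-frame is a T-frame).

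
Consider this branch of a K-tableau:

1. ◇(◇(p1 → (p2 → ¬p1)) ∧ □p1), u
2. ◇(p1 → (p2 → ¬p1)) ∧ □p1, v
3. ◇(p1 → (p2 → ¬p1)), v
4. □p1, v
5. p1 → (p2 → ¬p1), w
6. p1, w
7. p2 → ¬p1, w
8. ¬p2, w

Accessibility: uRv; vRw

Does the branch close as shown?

No atom appears with both signs at the same world.

No, open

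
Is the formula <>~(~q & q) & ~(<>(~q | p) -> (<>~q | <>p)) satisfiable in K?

1. <>~(~q & q) & ~(<>(~q | p) -> (<>~q | <>p)), u
2. <>~(~q & q), u   [&-rule on 1]
3. ~(<>(~q | p) -> (<>~q | <>p)), u   [&-rule on 1]
4. <>(~q | p), u   [~->-rule on 3]
5. ~(<>~q | <>p), u   [~->-rule on 3]
6. ~<>~q, u   [~|-rule on 5]
7. ~<>p, u   [~|-rule on 5]
8. ~(~q & q), v   [<>-rule on 2: fresh world v, uRv]
9. q, v   [~<>-rule on 6 via uRv]
10. ~p, v   [~<>-rule on 7 via uRv]
11. ~q | p, w   [<>-rule on 4: fresh world w, uRw]
12. q, w   [~<>-rule on 6 via uRw]
13. ~p, w   [~<>-rule on 7 via uRw]
14. p, w   [|-rule on 11 (branches; this branch)]
Accessibility: uRv, uRw
Branch closes: p and ~p both at w.
All branches of the tableau close; one closing branch shown above.

Unsatisfiable (every branch closes)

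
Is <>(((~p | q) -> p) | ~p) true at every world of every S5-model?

Valid in S5

Tableau for the negation ~<>(((~p | q) -> p) | ~p):
1. ~<>(((~p | q) -> p) | ~p), 0
2. ~(((~p | q) -> p) | ~p), 0   [~<>-rule on 1 via 0R0]
3. ~((~p | q) -> p), 0   [~|-rule on 2]
4. p, 0   [~|-rule on 2]
5. ~p | q, 0   [~->-rule on 3]
6. ~p, 0   [~->-rule on 3]
Accessibility: 0R0
Branch closes: p and ~p both at 0.
Every branch of the negation's tableau closes; the branch above is one of them.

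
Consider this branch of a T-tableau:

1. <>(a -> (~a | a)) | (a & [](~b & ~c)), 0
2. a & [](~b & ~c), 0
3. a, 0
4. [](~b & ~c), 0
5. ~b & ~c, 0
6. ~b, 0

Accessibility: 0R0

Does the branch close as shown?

Not closed

No world carries both an atom and its negation.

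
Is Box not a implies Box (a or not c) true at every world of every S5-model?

Invalid (countermodel exists)

Tableau for the negation not (Box not a implies Box (a or not c)):
1. not (Box not a implies Box (a or not c)), u
2. Box not a, u   [neg-implies-rule on 1]
3. not Box (a or not c), u   [neg-implies-rule on 1]
4. not a, u   [Box-rule on 2 via uRu]
5. not (a or not c), v   [neg-Box-rule on 3: fresh world v, uRv]
6. not a, v   [neg-or-rule on 5]
7. c, v   [neg-or-rule on 5]
Accessibility: uRu, uRv, vRu, vRv
The negation has an open branch (countermodel exists).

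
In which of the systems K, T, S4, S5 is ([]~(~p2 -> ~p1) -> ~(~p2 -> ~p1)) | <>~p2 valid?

T-tableau for the negation ~(([]~(~p2 -> ~p1) -> ~(~p2 -> ~p1)) | <>~p2):
1. ~(([]~(~p2 -> ~p1) -> ~(~p2 -> ~p1)) | <>~p2), w0
2. ~([]~(~p2 -> ~p1) -> ~(~p2 -> ~p1)), w0
3. ~<>~p2, w0
4. []~(~p2 -> ~p1), w0
5. ~p2 -> ~p1, w0
6. p2, w0
7. ~(~p2 -> ~p1), w0
8. ~p2, w0
9. p1, w0
Accessibility: w0Rw0
Branch closes: p2 and ~p2 both at w0.
Every branch closes (one shown): valid in T, hence also in S4, S5 (every theorem of T is a theorem of S4 and S5).
K-tableau for the negation ~(([]~(~p2 -> ~p1) -> ~(~p2 -> ~p1)) | <>~p2):
1. ~(([]~(~p2 -> ~p1) -> ~(~p2 -> ~p1)) | <>~p2), w0
2. ~([]~(~p2 -> ~p1) -> ~(~p2 -> ~p1)), w0
3. ~<>~p2, w0
4. []~(~p2 -> ~p1), w0
5. ~p2 -> ~p1, w0
6. ~p1, w0
Complete open branch: countermodel on a K-frame, so not valid in K.

T, S4, S5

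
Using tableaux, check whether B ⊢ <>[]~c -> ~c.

Tableau for the negation ~(<>[]~c -> ~c):
1. ~(<>[]~c -> ~c), w0
2. <>[]~c, w0   [~->-rule on 1]
3. c, w0   [~->-rule on 1]
4. []~c, w1   [<>-rule on 2: fresh world w1, w0Rw1]
5. ~c, w0   [[]-rule on 4 via w1Rw0]
Accessibility: w0Rw0, w0Rw1, w1Rw0, w1Rw1
Branch closes: c and ~c both at w0.
Every branch of the negation's tableau closes; the branch above is one of them.

Valid in B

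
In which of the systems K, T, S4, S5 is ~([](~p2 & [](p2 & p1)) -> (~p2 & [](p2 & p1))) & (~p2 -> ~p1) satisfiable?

K-tableau for the formula:
1. ~([](~p2 & [](p2 & p1)) -> (~p2 & [](p2 & p1))) & (~p2 -> ~p1), u
2. ~([](~p2 & [](p2 & p1)) -> (~p2 & [](p2 & p1))), u
3. ~p2 -> ~p1, u
4. [](~p2 & [](p2 & p1)), u
5. ~(~p2 & [](p2 & p1)), u
6. ~p1, u
7. ~[](p2 & p1), u
8. ~(p2 & p1), v
9. ~p2 & [](p2 & p1), v
10. ~p2, v
11. [](p2 & p1), v
12. ~p1, v
Accessibility: uRv
Complete open branch: satisfiable in K.
T-tableau for the formula:
1. ~([](~p2 & [](p2 & p1)) -> (~p2 & [](p2 & p1))) & (~p2 -> ~p1), u
2. ~([](~p2 & [](p2 & p1)) -> (~p2 & [](p2 & p1))), u
3. ~p2 -> ~p1, u
4. [](~p2 & [](p2 & p1)), u
5. ~(~p2 & [](p2 & p1)), u
6. ~p2 & [](p2 & p1), u
7. ~p2, u
8. [](p2 & p1), u
9. p2 & p1, u
10. p2, u
11. p1, u
Accessibility: uRu
Branch closes: p2 and ~p2 both at u.
Every branch closes (one shown): unsatisfiable in T, hence also in S4, S5 (every S4/S5-frame is a T-frame).

K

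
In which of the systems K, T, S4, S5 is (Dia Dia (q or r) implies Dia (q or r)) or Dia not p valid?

S4, S5

S4-tableau for the negation not ((Dia Dia (q or r) implies Dia (q or r)) or Dia not p):
1. not ((Dia Dia (q or r) implies Dia (q or r)) or Dia not p), w0
2. not (Dia Dia (q or r) implies Dia (q or r)), w0
3. not Dia not p, w0
4. Dia Dia (q or r), w0
5. not Dia (q or r), w0
6. p, w0
7. not (q or r), w0
8. not q, w0
9. not r, w0
10. Dia (q or r), w1
11. p, w1
12. not (q or r), w1
13. not q, w1
14. not r, w1
15. q or r, w2
16. p, w2
17. not (q or r), w2
18. not q, w2
19. not r, w2
20. r, w2
Accessibility: w0Rw0, w0Rw1, w0Rw2, w1Rw1, w1Rw2, w2Rw2
Branch closes: r and not r both at w2.
Every branch closes (one shown): valid in S4, hence also in S5 (every theorem of S4 is a theorem of S5).
T-tableau for the negation not ((Dia Dia (q or r) implies Dia (q or r)) or Dia not p):
1. not ((Dia Dia (q or r) implies Dia (q or r)) or Dia not p), w0
2. not (Dia Dia (q or r) implies Dia (q or r)), w0
3. not Dia not p, w0
4. Dia Dia (q or r), w0
5. not Dia (q or r), w0
6. p, w0
7. not (q or r), w0
8. not q, w0
9. not r, w0
10. Dia (q or r), w1
11. p, w1
12. not (q or r), w1
13. not q, w1
14. not r, w1
15. q or r, w2
16. r, w2
Accessibility: w0Rw0, w0Rw1, w1Rw1, w1Rw2, w2Rw2
Complete open branch: countermodel on a T-frame, so not valid in T, nor in K (the same frame is also a K-frame).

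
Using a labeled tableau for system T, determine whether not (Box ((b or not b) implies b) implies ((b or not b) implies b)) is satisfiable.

1. not (Box ((b or not b) implies b) implies ((b or not b) implies b)), w0
2. Box ((b or not b) implies b), w0
3. not ((b or not b) implies b), w0
4. b or not b, w0
5. not b, w0
6. (b or not b) implies b, w0
7. not (b or not b), w0
8. b, w0
Accessibility: w0Rw0
Branch closes: b and not b both at w0.
(One branch shown.) All branches close.

No, unsatisfiable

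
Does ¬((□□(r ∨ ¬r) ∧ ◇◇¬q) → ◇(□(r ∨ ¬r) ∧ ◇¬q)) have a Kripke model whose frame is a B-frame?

Unsatisfiable (every branch closes)

1. ¬((□□(r ∨ ¬r) ∧ ◇◇¬q) → ◇(□(r ∨ ¬r) ∧ ◇¬q)), 0
2. □□(r ∨ ¬r) ∧ ◇◇¬q, 0
3. ¬◇(□(r ∨ ¬r) ∧ ◇¬q), 0
4. □□(r ∨ ¬r), 0
5. ◇◇¬q, 0
6. ¬(□(r ∨ ¬r) ∧ ◇¬q), 0
7. □(r ∨ ¬r), 0
8. r ∨ ¬r, 0
9. ¬◇¬q, 0
10. q, 0
11. ¬r, 0
12. ◇¬q, 1
13. ¬(□(r ∨ ¬r) ∧ ◇¬q), 1
14. □(r ∨ ¬r), 1
15. r ∨ ¬r, 1
16. q, 1
17. ¬□(r ∨ ¬r), 1
18. ¬r, 1
19. ¬q, 2
20. r ∨ ¬r, 2
21. ¬r, 2
22. ¬(r ∨ ¬r), 3
23. ¬r, 3
24. r, 3
Accessibility: 0R0, 0R1, 1R0, 1R1, 1R2, 1R3, 2R1, 2R2, 3R1, 3R3
Branch closes: r and ¬r both at 3.
Every branch closes; the branch above is one of them.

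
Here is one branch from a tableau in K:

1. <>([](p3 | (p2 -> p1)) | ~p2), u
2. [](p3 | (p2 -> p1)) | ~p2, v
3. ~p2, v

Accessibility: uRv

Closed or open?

Open

No world carries both an atom and its negation.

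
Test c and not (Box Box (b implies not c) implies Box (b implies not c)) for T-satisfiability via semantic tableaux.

Unsatisfiable

1. c and not (Box Box (b implies not c) implies Box (b implies not c)), u
2. c, u
3. not (Box Box (b implies not c) implies Box (b implies not c)), u
4. Box Box (b implies not c), u
5. not Box (b implies not c), u
6. Box (b implies not c), u
7. b implies not c, u
8. not b, u
9. not (b implies not c), v
10. b, v
11. c, v
12. Box (b implies not c), v
13. b implies not c, v
14. not c, v
Accessibility: uRu, uRv, vRv
Branch closes: c and not c both at v.
All branches of the tableau close; one closing branch shown above.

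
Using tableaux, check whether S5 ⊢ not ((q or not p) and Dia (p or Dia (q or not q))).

Invalid (countermodel exists)

Tableau for the negation (q or not p) and Dia (p or Dia (q or not q)):
1. (q or not p) and Dia (p or Dia (q or not q)), 0
2. q or not p, 0   [and-rule on 1]
3. Dia (p or Dia (q or not q)), 0   [and-rule on 1]
4. not p, 0   [or-rule on 2 (branches; this branch)]
5. p or Dia (q or not q), 1   [Dia-rule on 3: fresh world 1, 0R1]
6. Dia (q or not q), 1   [or-rule on 5 (branches; this branch)]
7. q or not q, 2   [Dia-rule on 6: fresh world 2, 1R2]
8. not q, 2   [or-rule on 7 (branches; this branch)]
Accessibility: 0R0, 0R1, 0R2, 1R0, 1R1, 1R2, 2R0, 2R1, 2R2
The negation has an open branch (countermodel exists).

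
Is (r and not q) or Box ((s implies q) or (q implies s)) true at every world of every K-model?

Yes, valid

Tableau for the negation not ((r and not q) or Box ((s implies q) or (q implies s))):
1. not ((r and not q) or Box ((s implies q) or (q implies s))), w0
2. not (r and not q), w0   [neg-or-rule on 1]
3. not Box ((s implies q) or (q implies s)), w0   [neg-or-rule on 1]
4. q, w0   [neg-and-rule on 2 (branches; this branch)]
5. not ((s implies q) or (q implies s)), w1   [neg-Box-rule on 3: fresh world w1, w0Rw1]
6. not (s implies q), w1   [neg-or-rule on 5]
7. not (q implies s), w1   [neg-or-rule on 5]
8. s, w1   [neg-implies-rule on 6]
9. not q, w1   [neg-implies-rule on 6]
10. q, w1   [neg-implies-rule on 7]
11. not s, w1   [neg-implies-rule on 7]
Accessibility: w0Rw1
Branch closes: q and not q both at w1.
Every branch of the negation's tableau closes; the branch above is one of them.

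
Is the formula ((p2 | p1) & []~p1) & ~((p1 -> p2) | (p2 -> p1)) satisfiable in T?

1. ((p2 | p1) & []~p1) & ~((p1 -> p2) | (p2 -> p1)), 0
2. (p2 | p1) & []~p1, 0
3. ~((p1 -> p2) | (p2 -> p1)), 0
4. p2 | p1, 0
5. []~p1, 0
6. ~(p1 -> p2), 0
7. ~(p2 -> p1), 0
8. p1, 0
9. ~p2, 0
10. p2, 0
11. ~p1, 0
Accessibility: 0R0
Branch closes: p2 and ~p2 both at 0.
(One branch shown.) All branches close.

Unsatisfiable (every branch closes)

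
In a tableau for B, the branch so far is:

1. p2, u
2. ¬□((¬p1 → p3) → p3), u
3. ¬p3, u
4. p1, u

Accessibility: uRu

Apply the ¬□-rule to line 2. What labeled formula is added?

a fresh world v with uRv, and ¬((¬p1 → p3) → p3) at v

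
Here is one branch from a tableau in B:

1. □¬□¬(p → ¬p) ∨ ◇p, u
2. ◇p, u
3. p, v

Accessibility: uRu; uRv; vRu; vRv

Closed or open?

Not closed

No atom appears with both signs at the same world.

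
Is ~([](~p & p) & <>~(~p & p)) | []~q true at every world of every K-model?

Tableau for the negation ~(~([](~p & p) & <>~(~p & p)) | []~q):
1. ~(~([](~p & p) & <>~(~p & p)) | []~q), w0
2. [](~p & p) & <>~(~p & p), w0   [~|-rule on 1]
3. ~[]~q, w0   [~|-rule on 1]
4. [](~p & p), w0   [&-rule on 2]
5. <>~(~p & p), w0   [&-rule on 2]
6. q, w1   [~[]-rule on 3: fresh world w1, w0Rw1]
7. ~p & p, w1   [[]-rule on 4 via w0Rw1]
8. ~p, w1   [&-rule on 7]
9. p, w1   [&-rule on 7]
Accessibility: w0Rw1
Branch closes: p and ~p both at w1.
All branches of the negation close; one closing branch shown above.

Valid in K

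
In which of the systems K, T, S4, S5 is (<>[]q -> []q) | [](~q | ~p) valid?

S4-tableau for the negation ~((<>[]q -> []q) | [](~q | ~p)):
1. ~((<>[]q -> []q) | [](~q | ~p)), w0
2. ~(<>[]q -> []q), w0   [~|-rule on 1]
3. ~[](~q | ~p), w0   [~|-rule on 1]
4. <>[]q, w0   [~->-rule on 2]
5. ~[]q, w0   [~->-rule on 2]
6. ~(~q | ~p), w1   [~[]-rule on 3: fresh world w1, w0Rw1]
7. q, w1   [~|-rule on 6]
8. p, w1   [~|-rule on 6]
9. []q, w2   [<>-rule on 4: fresh world w2, w0Rw2]
10. q, w2   [[]-rule on 9 via w2Rw2]
11. ~q, w3   [~[]-rule on 5: fresh world w3, w0Rw3]
Accessibility: w0Rw0, w0Rw1, w0Rw2, w0Rw3, w1Rw1, w2Rw2, w3Rw3
Complete open branch: countermodel on an S4-frame, so not valid in S4, nor in K, T (the same frame is also a K-frame and a T-frame).
S5-tableau for the negation ~((<>[]q -> []q) | [](~q | ~p)):
1. ~((<>[]q -> []q) | [](~q | ~p)), w0
2. ~(<>[]q -> []q), w0   [~|-rule on 1]
3. ~[](~q | ~p), w0   [~|-rule on 1]
4. <>[]q, w0   [~->-rule on 2]
5. ~[]q, w0   [~->-rule on 2]
6. ~(~q | ~p), w1   [~[]-rule on 3: fresh world w1, w0Rw1]
7. q, w1   [~|-rule on 6]
8. p, w1   [~|-rule on 6]
9. []q, w2   [<>-rule on 4: fresh world w2, w0Rw2]
10. q, w0   [[]-rule on 9 via w2Rw0]
11. q, w2   [[]-rule on 9 via w2Rw2]
12. ~q, w3   [~[]-rule on 5: fresh world w3, w0Rw3]
13. q, w3   [[]-rule on 9 via w2Rw3]
Accessibility: w0Rw0, w0Rw1, w0Rw2, w0Rw3, w1Rw0, w1Rw1, w1Rw2, w1Rw3, w2Rw0, w2Rw1, w2Rw2, w2Rw3, w3Rw0, w3Rw1, w3Rw2, w3Rw3
Branch closes: q and ~q both at w3.
Every branch closes (one shown): valid in S5.

S5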